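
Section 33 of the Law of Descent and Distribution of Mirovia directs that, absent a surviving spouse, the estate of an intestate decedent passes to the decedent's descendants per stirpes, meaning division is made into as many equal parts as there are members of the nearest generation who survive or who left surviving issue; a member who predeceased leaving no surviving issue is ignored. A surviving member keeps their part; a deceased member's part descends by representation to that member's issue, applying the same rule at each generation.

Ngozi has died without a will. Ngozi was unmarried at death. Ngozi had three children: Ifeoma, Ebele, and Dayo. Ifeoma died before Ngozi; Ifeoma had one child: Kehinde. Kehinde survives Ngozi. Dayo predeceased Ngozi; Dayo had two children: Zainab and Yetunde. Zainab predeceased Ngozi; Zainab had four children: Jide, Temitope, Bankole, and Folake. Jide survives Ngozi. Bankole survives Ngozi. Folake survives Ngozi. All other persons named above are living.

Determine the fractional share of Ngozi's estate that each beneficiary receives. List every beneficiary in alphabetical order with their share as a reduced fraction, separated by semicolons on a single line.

There is no surviving spouse, so the entire estate passes to Ngozi's descendants per stirpes.
The estate is divided into 3 equal shares of 1/3 among Ifeoma, Ebele, Dayo.
Ifeoma predeceased; the 1/3 allotted to Ifeoma's branch passes to Ifeoma's issue by representation.
Kehinde is the sole taker at this level and receives the full 1/3.
Ebele is living and takes 1/3.
Dayo predeceased; the 1/3 allotted to Dayo's branch passes to Dayo's issue by representation.
The 1/3 is divided into 2 equal shares of 1/6 among Zainab, Yetunde.
Zainab predeceased; the 1/6 allotted to Zainab's branch passes to Zainab's issue by representation.
The 1/6 is divided into 4 equal shares of 1/24 among Jide, Temitope, Bankole, Folake.
Jide is living and takes 1/24.
Temitope is living and takes 1/24.
Bankole is living and takes 1/24.
Folake is living and takes 1/24.
Yetunde is living and takes 1/6.

Bankole 1/24; Ebele 1/3; Folake 1/24; Jide 1/24; Kehinde 1/3; Temitope 1/24; Yetunde 1/6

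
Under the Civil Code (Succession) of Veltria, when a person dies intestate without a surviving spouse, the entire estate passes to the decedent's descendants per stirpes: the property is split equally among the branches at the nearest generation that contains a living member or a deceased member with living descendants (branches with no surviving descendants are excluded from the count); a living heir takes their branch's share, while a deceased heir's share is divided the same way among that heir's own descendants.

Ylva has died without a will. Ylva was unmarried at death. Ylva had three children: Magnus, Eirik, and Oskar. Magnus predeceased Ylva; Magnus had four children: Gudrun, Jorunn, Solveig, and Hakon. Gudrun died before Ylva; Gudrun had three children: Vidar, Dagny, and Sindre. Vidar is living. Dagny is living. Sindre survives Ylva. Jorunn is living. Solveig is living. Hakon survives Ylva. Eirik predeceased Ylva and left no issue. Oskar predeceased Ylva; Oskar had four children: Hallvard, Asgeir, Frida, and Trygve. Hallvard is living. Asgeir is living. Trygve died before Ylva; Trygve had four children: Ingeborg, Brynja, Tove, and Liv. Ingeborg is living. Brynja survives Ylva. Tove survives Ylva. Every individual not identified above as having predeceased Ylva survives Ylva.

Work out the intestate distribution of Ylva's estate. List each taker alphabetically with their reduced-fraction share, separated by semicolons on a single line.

There is no surviving spouse, so the entire estate passes to Ylva's descendants per stirpes.
Eirik left no surviving issue, so that branch lapses and is disregarded.
The estate is divided into 2 equal shares of 1/2 among Magnus, Oskar.
Magnus predeceased; the 1/2 allotted to Magnus's branch passes to Magnus's issue by representation.
The 1/2 is divided into 4 equal shares of 1/8 among Gudrun, Jorunn, Solveig, Hakon.
Gudrun predeceased; the 1/8 allotted to Gudrun's branch passes to Gudrun's issue by representation.
The 1/8 is divided into 3 equal shares of 1/24 among Vidar, Dagny, Sindre.
Vidar is living and takes 1/24.
Dagny is living and takes 1/24.
Sindre is living and takes 1/24.
Jorunn is living and takes 1/8.
Solveig is living and takes 1/8.
Hakon is living and takes 1/8.
Oskar predeceased; the 1/2 allotted to Oskar's branch passes to Oskar's issue by representation.
The 1/2 is divided into 4 equal shares of 1/8 among Hallvard, Asgeir, Frida, Trygve.
Hallvard is living and takes 1/8.
Asgeir is living and takes 1/8.
Frida is living and takes 1/8.
Trygve predeceased; the 1/8 allotted to Trygve's branch passes to Trygve's issue by representation.
The 1/8 is divided into 4 equal shares of 1/32 among Ingeborg, Brynja, Tove, Liv.
Ingeborg is living and takes 1/32.
Brynja is living and takes 1/32.
Tove is living and takes 1/32.
Liv is living and takes 1/32.

Asgeir 1/8; Brynja 1/32; Dagny 1/24; Frida 1/8; Hakon 1/8; Hallvard 1/8; Ingeborg 1/32; Jorunn 1/8; Liv 1/32; Sindre 1/24; Solveig 1/8; Tove 1/32; Vidar 1/24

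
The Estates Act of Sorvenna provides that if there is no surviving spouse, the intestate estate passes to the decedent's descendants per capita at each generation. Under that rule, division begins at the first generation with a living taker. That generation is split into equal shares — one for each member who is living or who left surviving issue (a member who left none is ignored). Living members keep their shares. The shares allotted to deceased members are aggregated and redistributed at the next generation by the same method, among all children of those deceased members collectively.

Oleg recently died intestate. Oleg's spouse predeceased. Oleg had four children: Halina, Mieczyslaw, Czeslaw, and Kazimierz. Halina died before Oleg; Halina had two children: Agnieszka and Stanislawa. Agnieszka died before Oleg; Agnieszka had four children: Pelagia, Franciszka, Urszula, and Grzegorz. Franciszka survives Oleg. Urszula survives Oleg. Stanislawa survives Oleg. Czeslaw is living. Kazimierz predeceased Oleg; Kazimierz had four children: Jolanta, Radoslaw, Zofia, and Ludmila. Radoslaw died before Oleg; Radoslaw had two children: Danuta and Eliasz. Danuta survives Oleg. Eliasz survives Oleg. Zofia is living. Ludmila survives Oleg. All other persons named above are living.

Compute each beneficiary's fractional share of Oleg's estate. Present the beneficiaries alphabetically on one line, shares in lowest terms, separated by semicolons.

There is no surviving spouse, so the entire estate passes to Oleg's descendants per capita at each generation.
At generation 1 (Halina, Mieczyslaw, Czeslaw, Kazimierz) there are 4 shares of (1)/4 = 1/4 each.
Living: Mieczyslaw and Czeslaw — each takes 1/4.
Deceased: Halina and Kazimierz. Their combined 1/2 is pooled and carried to generation 2.
At generation 2 (Agnieszka, Stanislawa, Jolanta, Radoslaw, Zofia, Ludmila) there are 6 shares of (1/2)/6 = 1/12 each.
Living: Stanislawa, Jolanta, Zofia, and Ludmila — each takes 1/12.
Deceased: Agnieszka and Radoslaw. Their combined 1/6 is pooled and carried to generation 3.
At generation 3 (Pelagia, Franciszka, Urszula, Grzegorz, Danuta, Eliasz) there are 6 shares of (1/6)/6 = 1/36 each.
Living: Pelagia, Franciszka, Urszula, Grzegorz, Danuta, and Eliasz — each takes 1/36.

Czeslaw 1/4; Danuta 1/36; Eliasz 1/36; Franciszka 1/36; Grzegorz 1/36; Jolanta 1/12; Ludmila 1/12; Mieczyslaw 1/4; Pelagia 1/36; Stanislawa 1/12; Urszula 1/36; Zofia 1/12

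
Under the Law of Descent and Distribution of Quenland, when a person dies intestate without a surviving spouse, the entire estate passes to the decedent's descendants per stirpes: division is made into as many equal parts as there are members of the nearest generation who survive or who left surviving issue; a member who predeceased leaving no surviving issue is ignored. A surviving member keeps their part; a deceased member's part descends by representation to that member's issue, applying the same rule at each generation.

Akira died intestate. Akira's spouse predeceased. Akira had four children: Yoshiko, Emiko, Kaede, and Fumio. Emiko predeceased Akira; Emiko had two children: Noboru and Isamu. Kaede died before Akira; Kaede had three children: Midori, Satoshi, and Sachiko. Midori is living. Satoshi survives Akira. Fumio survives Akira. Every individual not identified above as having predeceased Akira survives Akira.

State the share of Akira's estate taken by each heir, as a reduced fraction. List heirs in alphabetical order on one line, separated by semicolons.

Fumio 1/4; Isamu 1/8; Midori 1/12; Noboru 1/8; Sachiko 1/12; Satoshi 1/12; Yoshiko 1/4

There is no surviving spouse, so the entire estate passes to Akira's descendants per stirpes.
The estate is divided into 4 equal shares of 1/4 among Yoshiko, Emiko, Kaede, Fumio.
Yoshiko is living and takes 1/4.
Emiko predeceased; the 1/4 allotted to Emiko's branch passes to Emiko's issue by representation.
The 1/4 is divided into 2 equal shares of 1/8 among Noboru, Isamu.
Noboru is living and takes 1/8.
Isamu is living and takes 1/8.
Kaede predeceased; the 1/4 allotted to Kaede's branch passes to Kaede's issue by representation.
The 1/4 is divided into 3 equal shares of 1/12 among Midori, Satoshi, Sachiko.
Midori is living and takes 1/12.
Satoshi is living and takes 1/12.
Sachiko is living and takes 1/12.
Fumio is living and takes 1/4.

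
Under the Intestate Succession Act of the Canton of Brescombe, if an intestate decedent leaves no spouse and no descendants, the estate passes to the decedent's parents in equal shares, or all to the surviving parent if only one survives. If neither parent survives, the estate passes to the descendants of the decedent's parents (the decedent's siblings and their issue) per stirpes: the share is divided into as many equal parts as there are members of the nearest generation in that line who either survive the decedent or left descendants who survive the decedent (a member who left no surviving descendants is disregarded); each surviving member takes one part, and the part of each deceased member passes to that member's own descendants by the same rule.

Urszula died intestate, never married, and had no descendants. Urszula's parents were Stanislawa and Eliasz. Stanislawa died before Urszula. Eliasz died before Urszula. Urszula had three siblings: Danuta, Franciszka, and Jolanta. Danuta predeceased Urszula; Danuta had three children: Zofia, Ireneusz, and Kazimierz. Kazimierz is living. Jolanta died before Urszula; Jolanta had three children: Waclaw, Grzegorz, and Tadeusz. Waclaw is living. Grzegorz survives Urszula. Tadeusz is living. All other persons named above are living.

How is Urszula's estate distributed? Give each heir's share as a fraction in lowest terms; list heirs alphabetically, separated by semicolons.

Franciszka 1/3; Grzegorz 1/9; Ireneusz 1/9; Kazimierz 1/9; Tadeusz 1/9; Waclaw 1/9; Zofia 1/9

Neither parent survives and there are no descendants, so the estate passes to Urszula's siblings and their issue per stirpes.
The estate is divided into 3 equal shares of 1/3 among Danuta, Franciszka, Jolanta.
Danuta predeceased; the 1/3 allotted to Danuta's branch passes to Danuta's issue by representation.
The 1/3 is divided into 3 equal shares of 1/9 among Zofia, Ireneusz, Kazimierz.
Zofia is living and takes 1/9.
Ireneusz is living and takes 1/9.
Kazimierz is living and takes 1/9.
Franciszka is living and takes 1/3.
Jolanta predeceased; the 1/3 allotted to Jolanta's branch passes to Jolanta's issue by representation.
The 1/3 is divided into 3 equal shares of 1/9 among Waclaw, Grzegorz, Tadeusz.
Waclaw is living and takes 1/9.
Grzegorz is living and takes 1/9.
Tadeusz is living and takes 1/9.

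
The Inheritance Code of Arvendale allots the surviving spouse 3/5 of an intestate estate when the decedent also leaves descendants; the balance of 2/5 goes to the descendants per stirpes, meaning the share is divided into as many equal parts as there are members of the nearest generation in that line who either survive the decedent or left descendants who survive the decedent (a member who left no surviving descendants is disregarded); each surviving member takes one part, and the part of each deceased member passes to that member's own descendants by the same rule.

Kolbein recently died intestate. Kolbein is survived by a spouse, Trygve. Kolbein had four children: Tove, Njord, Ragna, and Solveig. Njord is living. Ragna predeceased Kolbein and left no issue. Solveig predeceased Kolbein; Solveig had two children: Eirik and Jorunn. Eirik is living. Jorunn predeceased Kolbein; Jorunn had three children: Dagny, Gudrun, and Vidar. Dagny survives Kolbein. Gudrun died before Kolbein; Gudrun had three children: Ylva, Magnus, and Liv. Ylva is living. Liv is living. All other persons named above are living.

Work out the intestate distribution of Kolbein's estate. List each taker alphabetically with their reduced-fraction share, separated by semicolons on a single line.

Trygve, as surviving spouse, takes 3/5.
The remaining 2/5 passes to Kolbein's descendants per stirpes.
Ragna left no surviving issue, so that branch lapses and is disregarded.
The 2/5 is divided into 3 equal shares of 2/15 among Tove, Njord, Solveig.
Tove is living and takes 2/15.
Njord is living and takes 2/15.
Solveig predeceased; the 2/15 allotted to Solveig's branch passes to Solveig's issue by representation.
The 2/15 is divided into 2 equal shares of 1/15 among Eirik, Jorunn.
Eirik is living and takes 1/15.
Jorunn predeceased; the 1/15 allotted to Jorunn's branch passes to Jorunn's issue by representation.
The 1/15 is divided into 3 equal shares of 1/45 among Dagny, Gudrun, Vidar.
Dagny is living and takes 1/45.
Gudrun predeceased; the 1/45 allotted to Gudrun's branch passes to Gudrun's issue by representation.
The 1/45 is divided into 3 equal shares of 1/135 among Ylva, Magnus, Liv.
Ylva is living and takes 1/135.
Magnus is living and takes 1/135.
Liv is living and takes 1/135.
Vidar is living and takes 1/45.

Dagny 1/45; Eirik 1/15; Liv 1/135; Magnus 1/135; Njord 2/15; Tove 2/15; Trygve 3/5; Vidar 1/45; Ylva 1/135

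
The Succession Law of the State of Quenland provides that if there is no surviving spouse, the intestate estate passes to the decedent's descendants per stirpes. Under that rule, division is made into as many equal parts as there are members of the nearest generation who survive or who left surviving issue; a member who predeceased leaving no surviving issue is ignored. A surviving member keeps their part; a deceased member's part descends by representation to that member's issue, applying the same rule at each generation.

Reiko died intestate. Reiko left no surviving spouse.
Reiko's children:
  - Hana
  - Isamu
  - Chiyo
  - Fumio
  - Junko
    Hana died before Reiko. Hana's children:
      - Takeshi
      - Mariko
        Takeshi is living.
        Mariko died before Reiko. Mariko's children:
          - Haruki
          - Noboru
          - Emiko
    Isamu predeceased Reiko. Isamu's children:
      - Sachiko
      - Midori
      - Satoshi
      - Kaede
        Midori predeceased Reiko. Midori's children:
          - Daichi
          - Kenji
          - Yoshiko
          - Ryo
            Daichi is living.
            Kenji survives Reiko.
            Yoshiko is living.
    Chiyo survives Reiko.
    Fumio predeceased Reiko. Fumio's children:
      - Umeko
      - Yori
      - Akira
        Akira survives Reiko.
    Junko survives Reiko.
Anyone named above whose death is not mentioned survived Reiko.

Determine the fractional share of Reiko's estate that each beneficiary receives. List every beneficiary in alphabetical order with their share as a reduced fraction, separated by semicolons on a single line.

Akira 1/15; Chiyo 1/5; Daichi 1/80; Emiko 1/30; Haruki 1/30; Junko 1/5; Kaede 1/20; Kenji 1/80; Noboru 1/30; Ryo 1/80; Sachiko 1/20; Satoshi 1/20; Takeshi 1/10; Umeko 1/15; Yori 1/15; Yoshiko 1/80

There is no surviving spouse, so the entire estate passes to Reiko's descendants per stirpes.
The estate is divided into 5 equal shares of 1/5 among Hana, Isamu, Chiyo, Fumio, Junko.
Hana predeceased; the 1/5 allotted to Hana's branch passes to Hana's issue by representation.
The 1/5 is divided into 2 equal shares of 1/10 among Takeshi, Mariko.
Takeshi is living and takes 1/10.
Mariko predeceased; the 1/10 allotted to Mariko's branch passes to Mariko's issue by representation.
The 1/10 is divided into 3 equal shares of 1/30 among Haruki, Noboru, Emiko.
Haruki is living and takes 1/30.
Noboru is living and takes 1/30.
Emiko is living and takes 1/30.
Isamu predeceased; the 1/5 allotted to Isamu's branch passes to Isamu's issue by representation.
The 1/5 is divided into 4 equal shares of 1/20 among Sachiko, Midori, Satoshi, Kaede.
Sachiko is living and takes 1/20.
Midori predeceased; the 1/20 allotted to Midori's branch passes to Midori's issue by representation.
The 1/20 is divided into 4 equal shares of 1/80 among Daichi, Kenji, Yoshiko, Ryo.
Daichi is living and takes 1/80.
Kenji is living and takes 1/80.
Yoshiko is living and takes 1/80.
Ryo is living and takes 1/80.
Satoshi is living and takes 1/20.
Kaede is living and takes 1/20.
Chiyo is living and takes 1/5.
Fumio predeceased; the 1/5 allotted to Fumio's branch passes to Fumio's issue by representation.
The 1/5 is divided into 3 equal shares of 1/15 among Umeko, Yori, Akira.
Umeko is living and takes 1/15.
Yori is living and takes 1/15.
Akira is living and takes 1/15.
Junko is living and takes 1/5.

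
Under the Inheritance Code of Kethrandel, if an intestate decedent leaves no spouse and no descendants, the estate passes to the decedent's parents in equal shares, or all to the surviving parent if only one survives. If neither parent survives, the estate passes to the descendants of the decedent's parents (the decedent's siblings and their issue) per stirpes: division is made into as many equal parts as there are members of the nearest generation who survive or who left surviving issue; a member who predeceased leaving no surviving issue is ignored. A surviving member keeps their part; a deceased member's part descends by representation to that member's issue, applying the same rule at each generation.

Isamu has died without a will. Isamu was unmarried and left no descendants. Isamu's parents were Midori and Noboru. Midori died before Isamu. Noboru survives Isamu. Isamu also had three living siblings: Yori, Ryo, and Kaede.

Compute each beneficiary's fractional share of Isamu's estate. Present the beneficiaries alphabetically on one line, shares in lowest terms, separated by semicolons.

Only one parent, Noboru, survives, so Noboru takes the entire estate. The siblings take nothing because a surviving parent has priority.

Noboru 1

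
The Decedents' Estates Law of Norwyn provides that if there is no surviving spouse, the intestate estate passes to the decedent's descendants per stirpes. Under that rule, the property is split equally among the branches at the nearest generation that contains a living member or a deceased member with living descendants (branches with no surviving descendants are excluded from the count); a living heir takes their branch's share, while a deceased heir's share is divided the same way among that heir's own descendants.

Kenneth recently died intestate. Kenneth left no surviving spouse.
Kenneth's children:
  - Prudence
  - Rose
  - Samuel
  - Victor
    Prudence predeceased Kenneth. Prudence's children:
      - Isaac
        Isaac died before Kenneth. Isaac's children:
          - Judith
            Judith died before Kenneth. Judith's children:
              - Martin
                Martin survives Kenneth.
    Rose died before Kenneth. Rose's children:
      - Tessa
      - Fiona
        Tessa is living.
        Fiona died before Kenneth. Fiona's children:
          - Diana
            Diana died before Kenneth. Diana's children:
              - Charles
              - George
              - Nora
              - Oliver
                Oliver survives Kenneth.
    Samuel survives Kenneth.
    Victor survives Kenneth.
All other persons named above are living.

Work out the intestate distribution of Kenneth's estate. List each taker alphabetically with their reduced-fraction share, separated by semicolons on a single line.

Charles 1/32; George 1/32; Martin 1/4; Nora 1/32; Oliver 1/32; Samuel 1/4; Tessa 1/8; Victor 1/4

There is no surviving spouse, so the entire estate passes to Kenneth's descendants per stirpes.
The estate is divided into 4 equal shares of 1/4 among Prudence, Rose, Samuel, Victor.
Prudence predeceased; the 1/4 allotted to Prudence's branch passes to Prudence's issue by representation.
Isaac's line is the sole branch at this level, so the full 1/4 passes to Isaac's issue by representation.
Judith's line is the sole branch at this level, so the full 1/4 passes to Judith's issue by representation.
Martin is the sole taker at this level and receives the full 1/4.
Rose predeceased; the 1/4 allotted to Rose's branch passes to Rose's issue by representation.
The 1/4 is divided into 2 equal shares of 1/8 among Tessa, Fiona.
Tessa is living and takes 1/8.
Fiona predeceased; the 1/8 allotted to Fiona's branch passes to Fiona's issue by representation.
Diana's line is the sole branch at this level, so the full 1/8 passes to Diana's issue by representation.
The 1/8 is divided into 4 equal shares of 1/32 among Charles, George, Nora, Oliver.
Charles is living and takes 1/32.
George is living and takes 1/32.
Nora is living and takes 1/32.
Oliver is living and takes 1/32.
Samuel is living and takes 1/4.
Victor is living and takes 1/4.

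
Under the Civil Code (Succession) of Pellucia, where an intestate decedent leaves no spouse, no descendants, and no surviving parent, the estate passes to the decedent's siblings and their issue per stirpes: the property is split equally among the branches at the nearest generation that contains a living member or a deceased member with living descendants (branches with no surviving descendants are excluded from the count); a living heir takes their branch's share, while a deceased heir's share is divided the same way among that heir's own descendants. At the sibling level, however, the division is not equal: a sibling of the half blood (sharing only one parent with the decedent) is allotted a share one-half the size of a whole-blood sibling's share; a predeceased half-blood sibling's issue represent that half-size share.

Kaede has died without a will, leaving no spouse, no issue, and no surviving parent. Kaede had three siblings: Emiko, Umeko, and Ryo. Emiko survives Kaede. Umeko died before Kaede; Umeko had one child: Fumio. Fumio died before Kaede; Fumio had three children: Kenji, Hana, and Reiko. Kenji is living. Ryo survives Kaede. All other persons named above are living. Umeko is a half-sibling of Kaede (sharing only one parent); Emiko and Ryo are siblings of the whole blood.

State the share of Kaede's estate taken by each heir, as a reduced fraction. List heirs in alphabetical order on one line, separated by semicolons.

Emiko 2/5; Hana 1/15; Kenji 1/15; Reiko 1/15; Ryo 2/5

No spouse, descendants, or parent survives, so the estate passes to Kaede's siblings per stirpes.
Half-blood siblings count for one-half the weight of whole-blood siblings at the initial division.
Dividing 1 in proportion to weights (total weight 5/2): Emiko (weight 1) → 2/5; Umeko (weight 1/2) → 1/5; Ryo (weight 1) → 2/5.
Emiko is living and takes 2/5.
Umeko predeceased; the 1/5 allotted to Umeko's branch passes to Umeko's issue by representation.
Fumio's line is the sole branch at this level, so the full 1/5 passes to Fumio's issue by representation.
The 1/5 is divided into 3 equal shares of 1/15 among Kenji, Hana, Reiko.
Kenji is living and takes 1/15.
Hana is living and takes 1/15.
Reiko is living and takes 1/15.
Ryo is living and takes 2/5.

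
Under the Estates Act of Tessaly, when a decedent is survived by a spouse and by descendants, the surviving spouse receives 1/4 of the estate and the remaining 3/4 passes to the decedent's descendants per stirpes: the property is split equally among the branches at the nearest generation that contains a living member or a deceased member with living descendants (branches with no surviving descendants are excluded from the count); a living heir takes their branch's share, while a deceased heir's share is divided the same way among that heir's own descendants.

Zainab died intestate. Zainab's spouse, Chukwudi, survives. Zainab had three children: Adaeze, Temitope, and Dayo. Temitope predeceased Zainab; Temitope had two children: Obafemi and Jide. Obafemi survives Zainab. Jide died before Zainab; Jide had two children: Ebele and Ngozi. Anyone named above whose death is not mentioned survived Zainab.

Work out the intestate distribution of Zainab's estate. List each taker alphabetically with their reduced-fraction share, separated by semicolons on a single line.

Chukwudi, as surviving spouse, takes 1/4.
The remaining 3/4 passes to Zainab's descendants per stirpes.
The 3/4 is divided into 3 equal shares of 1/4 among Adaeze, Temitope, Dayo.
Adaeze is living and takes 1/4.
Temitope predeceased; the 1/4 allotted to Temitope's branch passes to Temitope's issue by representation.
The 1/4 is divided into 2 equal shares of 1/8 among Obafemi, Jide.
Obafemi is living and takes 1/8.
Jide predeceased; the 1/8 allotted to Jide's branch passes to Jide's issue by representation.
The 1/8 is divided into 2 equal shares of 1/16 among Ebele, Ngozi.
Ebele is living and takes 1/16.
Ngozi is living and takes 1/16.
Dayo is living and takes 1/4.

Adaeze 1/4; Chukwudi 1/4; Dayo 1/4; Ebele 1/16; Ngozi 1/16; Obafemi 1/8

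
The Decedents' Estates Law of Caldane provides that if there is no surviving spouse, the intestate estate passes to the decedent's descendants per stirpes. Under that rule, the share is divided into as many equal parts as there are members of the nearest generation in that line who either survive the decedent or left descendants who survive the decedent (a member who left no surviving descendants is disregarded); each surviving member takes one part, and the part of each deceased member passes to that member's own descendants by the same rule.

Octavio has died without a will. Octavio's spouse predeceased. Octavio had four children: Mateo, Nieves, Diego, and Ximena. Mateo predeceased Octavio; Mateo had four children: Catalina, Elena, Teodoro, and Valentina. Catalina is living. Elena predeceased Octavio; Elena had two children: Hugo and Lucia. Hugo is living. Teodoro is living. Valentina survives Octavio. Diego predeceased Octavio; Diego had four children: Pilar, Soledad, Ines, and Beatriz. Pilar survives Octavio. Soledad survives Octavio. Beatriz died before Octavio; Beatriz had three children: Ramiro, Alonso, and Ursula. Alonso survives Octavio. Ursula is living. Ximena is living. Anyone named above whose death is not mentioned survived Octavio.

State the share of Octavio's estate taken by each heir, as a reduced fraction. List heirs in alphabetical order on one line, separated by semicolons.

Alonso 1/48; Catalina 1/16; Hugo 1/32; Ines 1/16; Lucia 1/32; Nieves 1/4; Pilar 1/16; Ramiro 1/48; Soledad 1/16; Teodoro 1/16; Ursula 1/48; Valentina 1/16; Ximena 1/4

There is no surviving spouse, so the entire estate passes to Octavio's descendants per stirpes.
The estate is divided into 4 equal shares of 1/4 among Mateo, Nieves, Diego, Ximena.
Mateo predeceased; the 1/4 allotted to Mateo's branch passes to Mateo's issue by representation.
The 1/4 is divided into 4 equal shares of 1/16 among Catalina, Elena, Teodoro, Valentina.
Catalina is living and takes 1/16.
Elena predeceased; the 1/16 allotted to Elena's branch passes to Elena's issue by representation.
The 1/16 is divided into 2 equal shares of 1/32 among Hugo, Lucia.
Hugo is living and takes 1/32.
Lucia is living and takes 1/32.
Teodoro is living and takes 1/16.
Valentina is living and takes 1/16.
Nieves is living and takes 1/4.
Diego predeceased; the 1/4 allotted to Diego's branch passes to Diego's issue by representation.
The 1/4 is divided into 4 equal shares of 1/16 among Pilar, Soledad, Ines, Beatriz.
Pilar is living and takes 1/16.
Soledad is living and takes 1/16.
Ines is living and takes 1/16.
Beatriz predeceased; the 1/16 allotted to Beatriz's branch passes to Beatriz's issue by representation.
The 1/16 is divided into 3 equal shares of 1/48 among Ramiro, Alonso, Ursula.
Ramiro is living and takes 1/48.
Alonso is living and takes 1/48.
Ursula is living and takes 1/48.
Ximena is living and takes 1/4.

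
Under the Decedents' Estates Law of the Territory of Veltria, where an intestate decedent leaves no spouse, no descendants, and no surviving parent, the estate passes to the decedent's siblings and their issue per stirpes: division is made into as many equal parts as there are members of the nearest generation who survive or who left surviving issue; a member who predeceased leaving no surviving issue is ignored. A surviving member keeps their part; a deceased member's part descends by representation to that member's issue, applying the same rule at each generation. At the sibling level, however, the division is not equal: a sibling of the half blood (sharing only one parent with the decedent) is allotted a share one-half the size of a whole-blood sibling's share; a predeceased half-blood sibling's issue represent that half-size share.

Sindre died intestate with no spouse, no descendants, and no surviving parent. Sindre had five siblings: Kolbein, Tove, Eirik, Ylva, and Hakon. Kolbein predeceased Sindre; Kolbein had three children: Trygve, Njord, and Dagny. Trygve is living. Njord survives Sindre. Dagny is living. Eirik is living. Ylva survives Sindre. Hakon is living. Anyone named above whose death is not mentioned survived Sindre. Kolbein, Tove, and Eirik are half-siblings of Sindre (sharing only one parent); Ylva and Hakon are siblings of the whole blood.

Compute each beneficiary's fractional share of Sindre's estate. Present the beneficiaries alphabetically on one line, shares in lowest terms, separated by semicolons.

Dagny 1/21; Eirik 1/7; Hakon 2/7; Njord 1/21; Tove 1/7; Trygve 1/21; Ylva 2/7

No spouse, descendants, or parent survives, so the estate passes to Sindre's siblings per stirpes.
Half-blood siblings count for one-half the weight of whole-blood siblings at the initial division.
Dividing 1 in proportion to weights (total weight 7/2): Kolbein (weight 1/2) → 1/7; Tove (weight 1/2) → 1/7; Eirik (weight 1/2) → 1/7; Ylva (weight 1) → 2/7; Hakon (weight 1) → 2/7.
Kolbein predeceased; the 1/7 allotted to Kolbein's branch passes to Kolbein's issue by representation.
The 1/7 is divided into 3 equal shares of 1/21 among Trygve, Njord, Dagny.
Trygve is living and takes 1/21.
Njord is living and takes 1/21.
Dagny is living and takes 1/21.
Tove is living and takes 1/7.
Eirik is living and takes 1/7.
Ylva is living and takes 2/7.
Hakon is living and takes 2/7.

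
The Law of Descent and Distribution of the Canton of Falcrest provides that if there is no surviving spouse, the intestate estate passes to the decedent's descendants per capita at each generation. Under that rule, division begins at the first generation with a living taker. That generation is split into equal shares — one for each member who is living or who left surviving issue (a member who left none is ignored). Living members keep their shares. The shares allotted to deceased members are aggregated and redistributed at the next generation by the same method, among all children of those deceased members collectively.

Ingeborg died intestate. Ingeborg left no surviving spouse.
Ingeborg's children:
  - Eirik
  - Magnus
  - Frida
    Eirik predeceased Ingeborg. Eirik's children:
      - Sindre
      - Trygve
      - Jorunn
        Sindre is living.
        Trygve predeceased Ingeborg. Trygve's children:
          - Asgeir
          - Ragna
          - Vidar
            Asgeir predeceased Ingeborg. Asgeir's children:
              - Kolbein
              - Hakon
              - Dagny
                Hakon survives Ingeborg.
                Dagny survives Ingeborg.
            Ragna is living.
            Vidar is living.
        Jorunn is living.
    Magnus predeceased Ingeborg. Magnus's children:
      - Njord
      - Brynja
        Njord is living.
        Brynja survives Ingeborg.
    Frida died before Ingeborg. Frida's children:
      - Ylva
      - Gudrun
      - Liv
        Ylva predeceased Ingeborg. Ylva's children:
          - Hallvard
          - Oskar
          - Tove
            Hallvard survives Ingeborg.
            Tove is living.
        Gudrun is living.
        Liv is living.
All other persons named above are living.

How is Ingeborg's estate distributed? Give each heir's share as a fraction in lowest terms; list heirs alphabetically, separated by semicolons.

Brynja 1/8; Dagny 1/72; Gudrun 1/8; Hakon 1/72; Hallvard 1/24; Jorunn 1/8; Kolbein 1/72; Liv 1/8; Njord 1/8; Oskar 1/24; Ragna 1/24; Sindre 1/8; Tove 1/24; Vidar 1/24

There is no surviving spouse, so the entire estate passes to Ingeborg's descendants per capita at each generation.
No one at generation 1 (Eirik, Magnus, Frida) is living; moving to the next generation.
At generation 2 (Sindre, Trygve, Jorunn, Njord, Brynja, Ylva, Gudrun, Liv) there are 8 shares of (1)/8 = 1/8 each.
Living: Sindre, Jorunn, Njord, Brynja, Gudrun, and Liv — each takes 1/8.
Deceased: Trygve and Ylva. Their combined 1/4 is pooled and carried to generation 3.
At generation 3 (Asgeir, Ragna, Vidar, Hallvard, Oskar, Tove) there are 6 shares of (1/4)/6 = 1/24 each.
Living: Ragna, Vidar, Hallvard, Oskar, and Tove — each takes 1/24.
Deceased: Asgeir. That 1/24 share is carried to generation 4.
At generation 4 (Kolbein, Hakon, Dagny) there are 3 shares of (1/24)/3 = 1/72 each.
Living: Kolbein, Hakon, and Dagny — each takes 1/72.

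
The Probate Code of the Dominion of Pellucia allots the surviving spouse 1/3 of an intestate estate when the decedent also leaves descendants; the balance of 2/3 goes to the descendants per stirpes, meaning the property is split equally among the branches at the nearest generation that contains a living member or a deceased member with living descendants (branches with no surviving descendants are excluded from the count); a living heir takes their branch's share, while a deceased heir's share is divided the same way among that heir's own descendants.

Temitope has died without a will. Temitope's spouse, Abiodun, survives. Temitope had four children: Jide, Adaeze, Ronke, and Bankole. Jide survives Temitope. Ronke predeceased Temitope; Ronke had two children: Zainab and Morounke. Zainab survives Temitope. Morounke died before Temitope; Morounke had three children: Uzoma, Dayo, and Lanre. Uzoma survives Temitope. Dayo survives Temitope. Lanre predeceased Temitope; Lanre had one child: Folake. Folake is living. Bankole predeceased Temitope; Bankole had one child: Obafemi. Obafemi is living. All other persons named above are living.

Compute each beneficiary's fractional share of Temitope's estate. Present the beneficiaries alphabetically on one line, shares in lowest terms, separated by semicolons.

Abiodun, as surviving spouse, takes 1/3.
The remaining 2/3 passes to Temitope's descendants per stirpes.
The 2/3 is divided into 4 equal shares of 1/6 among Jide, Adaeze, Ronke, Bankole.
Jide is living and takes 1/6.
Adaeze is living and takes 1/6.
Ronke predeceased; the 1/6 allotted to Ronke's branch passes to Ronke's issue by representation.
The 1/6 is divided into 2 equal shares of 1/12 among Zainab, Morounke.
Zainab is living and takes 1/12.
Morounke predeceased; the 1/12 allotted to Morounke's branch passes to Morounke's issue by representation.
The 1/12 is divided into 3 equal shares of 1/36 among Uzoma, Dayo, Lanre.
Uzoma is living and takes 1/36.
Dayo is living and takes 1/36.
Lanre predeceased; the 1/36 allotted to Lanre's branch passes to Lanre's issue by representation.
Folake is the sole taker at this level and receives the full 1/36.
Bankole predeceased; the 1/6 allotted to Bankole's branch passes to Bankole's issue by representation.
Obafemi is the sole taker at this level and receives the full 1/6.

Abiodun 1/3; Adaeze 1/6; Dayo 1/36; Folake 1/36; Jide 1/6; Obafemi 1/6; Uzoma 1/36; Zainab 1/12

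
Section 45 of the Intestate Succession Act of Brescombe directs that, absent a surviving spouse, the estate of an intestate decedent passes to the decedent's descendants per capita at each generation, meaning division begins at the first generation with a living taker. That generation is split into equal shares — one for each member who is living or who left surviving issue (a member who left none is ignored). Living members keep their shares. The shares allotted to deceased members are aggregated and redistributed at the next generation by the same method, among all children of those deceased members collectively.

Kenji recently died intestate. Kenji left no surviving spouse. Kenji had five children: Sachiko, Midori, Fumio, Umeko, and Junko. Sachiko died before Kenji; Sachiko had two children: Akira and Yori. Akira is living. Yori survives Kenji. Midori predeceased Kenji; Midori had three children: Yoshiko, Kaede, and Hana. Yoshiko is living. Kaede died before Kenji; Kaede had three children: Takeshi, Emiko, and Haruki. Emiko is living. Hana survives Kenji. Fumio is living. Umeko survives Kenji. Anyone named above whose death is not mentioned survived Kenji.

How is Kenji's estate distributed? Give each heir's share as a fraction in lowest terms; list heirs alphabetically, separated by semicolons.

There is no surviving spouse, so the entire estate passes to Kenji's descendants per capita at each generation.
At generation 1 (Sachiko, Midori, Fumio, Umeko, Junko) there are 5 shares of (1)/5 = 1/5 each.
Living: Fumio, Umeko, and Junko — each takes 1/5.
Deceased: Sachiko and Midori. Their combined 2/5 is pooled and carried to generation 2.
At generation 2 (Akira, Yori, Yoshiko, Kaede, Hana) there are 5 shares of (2/5)/5 = 2/25 each.
Living: Akira, Yori, Yoshiko, and Hana — each takes 2/25.
Deceased: Kaede. That 2/25 share is carried to generation 3.
At generation 3 (Takeshi, Emiko, Haruki) there are 3 shares of (2/25)/3 = 2/75 each.
Living: Takeshi, Emiko, and Haruki — each takes 2/75.

Akira 2/25; Emiko 2/75; Fumio 1/5; Hana 2/25; Haruki 2/75; Junko 1/5; Takeshi 2/75; Umeko 1/5; Yori 2/25; Yoshiko 2/25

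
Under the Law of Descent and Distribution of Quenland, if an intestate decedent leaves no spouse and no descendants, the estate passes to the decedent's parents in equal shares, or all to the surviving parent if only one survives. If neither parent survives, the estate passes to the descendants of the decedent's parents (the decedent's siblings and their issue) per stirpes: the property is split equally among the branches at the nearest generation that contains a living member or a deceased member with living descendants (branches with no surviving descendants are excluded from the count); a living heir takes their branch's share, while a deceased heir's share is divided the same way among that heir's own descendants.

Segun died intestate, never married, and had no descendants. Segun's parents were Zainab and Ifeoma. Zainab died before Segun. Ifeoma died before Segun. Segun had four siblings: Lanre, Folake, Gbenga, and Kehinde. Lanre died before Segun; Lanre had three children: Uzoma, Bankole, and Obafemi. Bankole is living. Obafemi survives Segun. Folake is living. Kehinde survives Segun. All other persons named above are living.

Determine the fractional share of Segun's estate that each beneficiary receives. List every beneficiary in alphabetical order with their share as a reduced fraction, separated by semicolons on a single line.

Bankole 1/12; Folake 1/4; Gbenga 1/4; Kehinde 1/4; Obafemi 1/12; Uzoma 1/12

Neither parent survives and there are no descendants, so the estate passes to Segun's siblings and their issue per stirpes.
The estate is divided into 4 equal shares of 1/4 among Lanre, Folake, Gbenga, Kehinde.
Lanre predeceased; the 1/4 allotted to Lanre's branch passes to Lanre's issue by representation.
The 1/4 is divided into 3 equal shares of 1/12 among Uzoma, Bankole, Obafemi.
Uzoma is living and takes 1/12.
Bankole is living and takes 1/12.
Obafemi is living and takes 1/12.
Folake is living and takes 1/4.
Gbenga is living and takes 1/4.
Kehinde is living and takes 1/4.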